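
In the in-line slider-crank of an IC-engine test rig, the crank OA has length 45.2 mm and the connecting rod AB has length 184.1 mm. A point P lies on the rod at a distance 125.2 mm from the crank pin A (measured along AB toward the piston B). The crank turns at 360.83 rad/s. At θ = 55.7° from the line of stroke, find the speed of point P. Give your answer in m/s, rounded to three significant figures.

ω = 360.8 rad/s.  Crank-pin speed |V_A| = rω = 16.31 m/s, perpendicular to OA.
Rod angle: sinφ = −(r/L) sinθ ⇒ φ = -11.702°; ω_rod = −rω cosθ/√(L²−r²sin²θ) = -50.983 rad/s.
V_P = V_A + ω_rod × AP, with AP = 0.1252 m along the rod.
Components: V_Px = −rω sinθ − a·ω_rod·sinφ = -14.768 m/s;  V_Py = rω cosθ + a·ω_rod·cosφ = +2.9405 m/s.
|V_P| = √(V_Px² + V_Py²) = 15.058 m/s.

15.1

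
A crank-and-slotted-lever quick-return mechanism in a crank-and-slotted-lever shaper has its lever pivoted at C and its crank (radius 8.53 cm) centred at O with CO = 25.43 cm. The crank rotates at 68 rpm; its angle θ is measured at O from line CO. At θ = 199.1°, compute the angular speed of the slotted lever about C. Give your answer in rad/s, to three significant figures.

ω = 7.121 rad/s (from 68 rpm).
Crank pin A relative to C: A = (d + r cosθ, r sinθ); lever angle φ = atan2(r sinθ, d + r cosθ).
Differentiating tanφ: φ̇ = rω(d cosθ + r)/(d² + r² + 2dr cosθ).
d² + r² + 2dr cosθ = |CA|² = 0.0309493 m²;  d cosθ + r = -0.155 m.
|ω_lever| = |0.0853·7.121·-0.155| / 0.0309493 = 3.0421 rad/s.

3.04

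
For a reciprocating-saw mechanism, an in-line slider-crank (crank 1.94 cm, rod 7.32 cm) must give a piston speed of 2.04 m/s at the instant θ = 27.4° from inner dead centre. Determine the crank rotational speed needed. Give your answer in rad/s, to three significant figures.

For an in-line slider-crank, |v_piston| = rω|sinθ|·[1 + r cosθ/√(L² − r² sin²θ)].
With r = 0.0194 m, L = 0.0732 m, θ = 27.4°: the bracketed kinematic factor |dx/dθ| = 0.011044 m.
ω = v/|dx/dθ| = 2.04/0.011044 = 184.71 rad/s.

185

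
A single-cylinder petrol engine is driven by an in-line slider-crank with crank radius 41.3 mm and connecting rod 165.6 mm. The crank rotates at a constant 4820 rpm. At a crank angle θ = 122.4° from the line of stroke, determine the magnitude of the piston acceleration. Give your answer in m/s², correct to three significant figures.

6750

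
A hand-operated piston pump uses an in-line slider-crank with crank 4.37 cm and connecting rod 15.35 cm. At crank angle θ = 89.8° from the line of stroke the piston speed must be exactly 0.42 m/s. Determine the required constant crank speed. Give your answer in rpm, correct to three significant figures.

91.7

For an in-line slider-crank, |v_piston| = rω|sinθ|·[1 + r cosθ/√(L² − r² sin²θ)].
With r = 0.0437 m, L = 0.1535 m, θ = 89.8°: the bracketed kinematic factor |dx/dθ| = 0.043745 m.
ω = v/|dx/dθ| = 0.42/0.043745 = 9.6011 rad/s.
N = 60ω/(2π) = 91.684 rpm.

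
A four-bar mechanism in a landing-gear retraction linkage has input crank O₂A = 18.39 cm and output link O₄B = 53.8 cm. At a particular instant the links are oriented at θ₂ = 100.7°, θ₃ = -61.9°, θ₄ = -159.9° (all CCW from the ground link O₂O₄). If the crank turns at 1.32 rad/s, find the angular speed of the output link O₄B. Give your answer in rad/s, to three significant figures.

ω₂ = 1.32 rad/s
Differentiating the loop-closure r₂e^{iθ₂}+r₃e^{iθ₃}=r₁+r₄e^{iθ₄} gives r₂ω₂e^{iθ₂}+r₃ω₃e^{iθ₃}=r₄ω₄e^{iθ₄}.
Eliminating the other unknown: ω₄ = r₂ω₂ sin(θ₂−θ₃) / [r₄ sin(θ₄−θ₃)].
Numerator sine = +0.29904; denominator sine = -0.99027.
Result = 0.1839·1.32·(+0.29904) / (0.538·(-0.99027)) = -0.13625 rad/s; magnitude 0.13625 rad/s.

0.136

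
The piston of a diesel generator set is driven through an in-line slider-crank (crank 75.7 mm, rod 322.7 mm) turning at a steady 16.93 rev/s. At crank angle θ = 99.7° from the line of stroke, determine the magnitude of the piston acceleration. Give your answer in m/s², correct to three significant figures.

339

ω = 2π·16.9 = 106.4 rad/s
x(θ) = r cosθ + √(L² − r² sin²θ); with ω constant, a = ω²·d²x/dθ².
d²x/dθ² = −r cosθ − r²(cos2θ)/√u − r⁴ sin²2θ/(4u^{3/2}),  u = L² − r² sin²θ = 0.0985675 m².
Substituting r = 0.0757 m, L = 0.3227 m, θ = 99.7°: d²x/dθ² = +0.029942 m.
a = ω²·d²x/dθ² = (106.4)²·(+0.029942) = +338.8 m/s²;  |a| = 338.8 m/s².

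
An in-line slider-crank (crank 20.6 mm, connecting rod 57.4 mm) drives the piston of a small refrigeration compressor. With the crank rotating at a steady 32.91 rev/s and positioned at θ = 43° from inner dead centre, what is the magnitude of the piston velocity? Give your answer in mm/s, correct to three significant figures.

3690

ω = 2π·32.9 = 206.8 rad/s
For an in-line slider-crank, x = r cosθ + √(L² − r² sin²θ), so v = −rω sinθ·[1 + r cosθ/√(L² − r² sin²θ)].
With r = 0.0206 m, L = 0.0574 m, θ = 43°: √(L² − r² sin²θ) = 0.055654 m.
v = −0.0206·206.8·0.68200·[1 + 0.0206·0.73135/0.055654] = -3.6915 m/s.
|v| = 3.6915 m/s = 3691.5 mm/s.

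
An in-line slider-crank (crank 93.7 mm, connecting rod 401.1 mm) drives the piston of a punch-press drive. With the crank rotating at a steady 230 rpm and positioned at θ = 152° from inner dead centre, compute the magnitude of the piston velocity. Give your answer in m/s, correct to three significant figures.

0.840

ω = 2π·230/60 = 24.09 rad/s
For an in-line slider-crank, x = r cosθ + √(L² − r² sin²θ), so v = −rω sinθ·[1 + r cosθ/√(L² − r² sin²θ)].
With r = 0.0937 m, L = 0.4011 m, θ = 152°: √(L² − r² sin²θ) = 0.39868 m.
v = −0.0937·24.09·0.46947·[1 + 0.0937·-0.88295/0.39868] = -0.83965 m/s.
|v| = 0.83965 m/s.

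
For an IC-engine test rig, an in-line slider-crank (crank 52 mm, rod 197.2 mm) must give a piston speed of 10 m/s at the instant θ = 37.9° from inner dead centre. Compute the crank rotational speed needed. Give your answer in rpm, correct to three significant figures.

2470

For an in-line slider-crank, |v_piston| = rω|sinθ|·[1 + r cosθ/√(L² − r² sin²θ)].
With r = 0.052 m, L = 0.1972 m, θ = 37.9°: the bracketed kinematic factor |dx/dθ| = 0.038678 m.
ω = v/|dx/dθ| = 10/0.038678 = 258.54 rad/s.
N = 60ω/(2π) = 2468.9 rpm.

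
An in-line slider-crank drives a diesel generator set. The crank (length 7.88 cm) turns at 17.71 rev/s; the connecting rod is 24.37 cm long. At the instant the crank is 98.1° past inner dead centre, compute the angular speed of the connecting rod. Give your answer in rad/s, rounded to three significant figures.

5.35

ω = 111.3 rad/s (converted from 17.71 rev/s).
The rod makes angle φ with the slider axis where L sinφ = r sinθ; differentiating, L cosφ·φ̇ = r ω cosθ.
L cosφ = √(L² − r² sin²θ) = 0.23088 m.
|ω_rod| = r ω |cosθ| / √(L² − r² sin²θ) = 0.0788·111.3·0.14090/0.23088 = 5.3513 rad/s.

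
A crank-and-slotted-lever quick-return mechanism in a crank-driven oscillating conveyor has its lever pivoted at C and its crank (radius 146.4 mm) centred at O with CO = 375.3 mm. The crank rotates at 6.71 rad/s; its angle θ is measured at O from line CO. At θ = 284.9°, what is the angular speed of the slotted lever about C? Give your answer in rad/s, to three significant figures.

ω = 6.71 rad/s
Crank pin A relative to C: A = (d + r cosθ, r sinθ); lever angle φ = atan2(r sinθ, d + r cosθ).
Differentiating tanφ: φ̇ = rω(d cosθ + r)/(d² + r² + 2dr cosθ).
d² + r² + 2dr cosθ = |CA|² = 0.190539 m²;  d cosθ + r = +0.2429 m.
|ω_lever| = |0.1464·6.71·+0.2429| / 0.190539 = 1.2523 rad/s.

1.25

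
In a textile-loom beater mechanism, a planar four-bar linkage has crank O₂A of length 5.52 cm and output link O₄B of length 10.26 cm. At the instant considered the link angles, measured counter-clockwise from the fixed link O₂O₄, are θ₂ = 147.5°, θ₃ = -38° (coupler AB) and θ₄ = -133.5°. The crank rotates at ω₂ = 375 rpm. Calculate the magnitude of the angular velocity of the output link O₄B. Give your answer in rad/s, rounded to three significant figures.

2.03

ω₂ = 39.27 rad/s (from 375 rpm).
Differentiating the loop-closure r₂e^{iθ₂}+r₃e^{iθ₃}=r₁+r₄e^{iθ₄} gives r₂ω₂e^{iθ₂}+r₃ω₃e^{iθ₃}=r₄ω₄e^{iθ₄}.
Eliminating the other unknown: ω₄ = r₂ω₂ sin(θ₂−θ₃) / [r₄ sin(θ₄−θ₃)].
Numerator sine = -0.09585; denominator sine = -0.99540.
Result = 0.0552·39.27·(-0.09585) / (0.1026·(-0.99540)) = +2.0344 rad/s; magnitude 2.0344 rad/s.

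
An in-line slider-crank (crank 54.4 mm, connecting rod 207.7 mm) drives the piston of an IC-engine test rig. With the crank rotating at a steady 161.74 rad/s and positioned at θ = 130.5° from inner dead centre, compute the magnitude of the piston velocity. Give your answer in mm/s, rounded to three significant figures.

ω = 161.7 rad/s
For an in-line slider-crank, x = r cosθ + √(L² − r² sin²θ), so v = −rω sinθ·[1 + r cosθ/√(L² − r² sin²θ)].
With r = 0.0544 m, L = 0.2077 m, θ = 130.5°: √(L² − r² sin²θ) = 0.20354 m.
v = −0.0544·161.7·0.76041·[1 + 0.0544·-0.64945/0.20354] = -5.5292 m/s.
|v| = 5.5292 m/s = 5529.2 mm/s.

5530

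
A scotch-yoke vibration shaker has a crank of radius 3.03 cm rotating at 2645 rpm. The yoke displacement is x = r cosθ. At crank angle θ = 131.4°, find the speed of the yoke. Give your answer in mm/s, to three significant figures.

6300

ω = 277 rad/s (from 2645 rpm).
x = r cosθ ⇒ ẋ = −rω sinθ.
|v| = rω|sinθ| = 0.0303·277·|sin 131.4°| = 6.2954 m/s = 6295.4 mm/s.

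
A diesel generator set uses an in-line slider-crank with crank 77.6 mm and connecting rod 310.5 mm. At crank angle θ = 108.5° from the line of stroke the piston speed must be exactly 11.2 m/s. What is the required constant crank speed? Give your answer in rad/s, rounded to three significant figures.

For an in-line slider-crank, |v_piston| = rω|sinθ|·[1 + r cosθ/√(L² − r² sin²θ)].
With r = 0.0776 m, L = 0.3105 m, θ = 108.5°: the bracketed kinematic factor |dx/dθ| = 0.067583 m.
ω = v/|dx/dθ| = 11.2/0.067583 = 165.72 rad/s.

166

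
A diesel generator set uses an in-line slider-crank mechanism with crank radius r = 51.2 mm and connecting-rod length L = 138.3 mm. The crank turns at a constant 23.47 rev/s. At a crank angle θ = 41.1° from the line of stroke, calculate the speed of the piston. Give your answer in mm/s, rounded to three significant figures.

6390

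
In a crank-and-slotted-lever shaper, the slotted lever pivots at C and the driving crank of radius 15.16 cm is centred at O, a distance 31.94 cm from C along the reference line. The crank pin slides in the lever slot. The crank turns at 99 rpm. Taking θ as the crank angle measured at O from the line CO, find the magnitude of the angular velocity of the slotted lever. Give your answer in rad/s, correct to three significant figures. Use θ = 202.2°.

ω = 10.37 rad/s (from 99 rpm).
Crank pin A relative to C: A = (d + r cosθ, r sinθ); lever angle φ = atan2(r sinθ, d + r cosθ).
Differentiating tanφ: φ̇ = rω(d cosθ + r)/(d² + r² + 2dr cosθ).
d² + r² + 2dr cosθ = |CA|² = 0.0353357 m²;  d cosθ + r = -0.14412 m.
|ω_lever| = |0.1516·10.37·-0.14412| / 0.0353357 = 6.4104 rad/s.

6.41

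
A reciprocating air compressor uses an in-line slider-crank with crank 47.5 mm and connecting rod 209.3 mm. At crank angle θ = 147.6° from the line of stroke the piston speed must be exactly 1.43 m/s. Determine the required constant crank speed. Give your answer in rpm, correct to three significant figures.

For an in-line slider-crank, |v_piston| = rω|sinθ|·[1 + r cosθ/√(L² − r² sin²θ)].
With r = 0.0475 m, L = 0.2093 m, θ = 147.6°: the bracketed kinematic factor |dx/dθ| = 0.020538 m.
ω = v/|dx/dθ| = 1.43/0.020538 = 69.626 rad/s.
N = 60ω/(2π) = 664.88 rpm.

665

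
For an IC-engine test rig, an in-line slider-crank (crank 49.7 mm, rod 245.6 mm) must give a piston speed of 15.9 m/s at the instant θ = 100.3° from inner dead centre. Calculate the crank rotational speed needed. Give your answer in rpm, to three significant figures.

For an in-line slider-crank, |v_piston| = rω|sinθ|·[1 + r cosθ/√(L² − r² sin²θ)].
With r = 0.0497 m, L = 0.2456 m, θ = 100.3°: the bracketed kinematic factor |dx/dθ| = 0.047094 m.
ω = v/|dx/dθ| = 15.9/0.047094 = 337.63 rad/s.
N = 60ω/(2π) = 3224.1 rpm.

3220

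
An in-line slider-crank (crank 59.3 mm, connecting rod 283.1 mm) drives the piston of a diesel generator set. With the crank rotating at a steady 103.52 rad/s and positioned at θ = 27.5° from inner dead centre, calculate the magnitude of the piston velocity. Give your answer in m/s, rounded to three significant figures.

3.36

ω = 103.5 rad/s
For an in-line slider-crank, x = r cosθ + √(L² − r² sin²θ), so v = −rω sinθ·[1 + r cosθ/√(L² − r² sin²θ)].
With r = 0.0593 m, L = 0.2831 m, θ = 27.5°: √(L² − r² sin²θ) = 0.28177 m.
v = −0.0593·103.5·0.46175·[1 + 0.0593·0.88701/0.28177] = -3.3637 m/s.
|v| = 3.3637 m/s.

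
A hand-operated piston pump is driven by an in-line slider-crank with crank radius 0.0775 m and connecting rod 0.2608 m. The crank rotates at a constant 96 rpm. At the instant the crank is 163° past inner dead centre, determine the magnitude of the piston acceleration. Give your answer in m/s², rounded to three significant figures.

ω = 2π·96/60 = 10.05 rad/s
x(θ) = r cosθ + √(L² − r² sin²θ); with ω constant, a = ω²·d²x/dθ².
d²x/dθ² = −r cosθ − r²(cos2θ)/√u − r⁴ sin²2θ/(4u^{3/2}),  u = L² − r² sin²θ = 0.0675032 m².
Substituting r = 0.0775 m, L = 0.2608 m, θ = 163°: d²x/dθ² = +0.054788 m.
a = ω²·d²x/dθ² = (10.05)²·(+0.054788) = +5.5371 m/s²;  |a| = 5.5371 m/s².

5.54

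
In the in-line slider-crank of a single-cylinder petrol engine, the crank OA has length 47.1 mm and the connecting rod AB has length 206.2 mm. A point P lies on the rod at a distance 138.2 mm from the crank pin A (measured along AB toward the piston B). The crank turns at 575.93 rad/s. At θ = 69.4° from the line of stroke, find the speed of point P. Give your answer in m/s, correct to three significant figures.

ω = 575.9 rad/s.  Crank-pin speed |V_A| = rω = 27.126 m/s, perpendicular to OA.
Rod angle: sinφ = −(r/L) sinθ ⇒ φ = -12.346°; ω_rod = −rω cosθ/√(L²−r²sin²θ) = -47.382 rad/s.
V_P = V_A + ω_rod × AP, with AP = 0.1382 m along the rod.
Components: V_Px = −rω sinθ − a·ω_rod·sinφ = -26.792 m/s;  V_Py = rω cosθ + a·ω_rod·cosφ = +3.1474 m/s.
|V_P| = √(V_Px² + V_Py²) = 26.976 m/s.

27.0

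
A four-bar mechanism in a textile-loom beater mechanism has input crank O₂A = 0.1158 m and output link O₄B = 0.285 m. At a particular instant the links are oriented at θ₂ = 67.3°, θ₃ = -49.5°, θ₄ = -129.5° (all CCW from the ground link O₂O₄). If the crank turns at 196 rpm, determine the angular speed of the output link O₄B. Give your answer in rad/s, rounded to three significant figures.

ω₂ = 20.53 rad/s (from 196 rpm).
Differentiating the loop-closure r₂e^{iθ₂}+r₃e^{iθ₃}=r₁+r₄e^{iθ₄} gives r₂ω₂e^{iθ₂}+r₃ω₃e^{iθ₃}=r₄ω₄e^{iθ₄}.
Eliminating the other unknown: ω₄ = r₂ω₂ sin(θ₂−θ₃) / [r₄ sin(θ₄−θ₃)].
Numerator sine = +0.89259; denominator sine = -0.98481.
Result = 0.1158·20.53·(+0.89259) / (0.285·(-0.98481)) = -7.5587 rad/s; magnitude 7.5587 rad/s.

7.56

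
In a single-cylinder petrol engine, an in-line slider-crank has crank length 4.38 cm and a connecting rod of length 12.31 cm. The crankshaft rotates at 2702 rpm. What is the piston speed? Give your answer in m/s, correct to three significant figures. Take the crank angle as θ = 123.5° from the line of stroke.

ω = 2π·2702/60 = 283 rad/s
For an in-line slider-crank, x = r cosθ + √(L² − r² sin²θ), so v = −rω sinθ·[1 + r cosθ/√(L² − r² sin²θ)].
With r = 0.0438 m, L = 0.1231 m, θ = 123.5°: √(L² − r² sin²θ) = 0.11756 m.
v = −0.0438·283·0.83389·[1 + 0.0438·-0.55194/0.11756] = -8.2094 m/s.
|v| = 8.2094 m/s.

8.21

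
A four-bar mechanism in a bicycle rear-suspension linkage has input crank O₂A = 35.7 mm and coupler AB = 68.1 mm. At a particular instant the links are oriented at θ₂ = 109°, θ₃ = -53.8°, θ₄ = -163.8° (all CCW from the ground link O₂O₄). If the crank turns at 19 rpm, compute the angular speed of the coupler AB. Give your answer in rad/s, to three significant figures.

1.11

ω₂ = 1.99 rad/s (from 19 rpm).
Differentiating the loop-closure r₂e^{iθ₂}+r₃e^{iθ₃}=r₁+r₄e^{iθ₄} gives r₂ω₂e^{iθ₂}+r₃ω₃e^{iθ₃}=r₄ω₄e^{iθ₄}.
Eliminating the other unknown: ω₃ = r₂ω₂ sin(θ₄−θ₂) / [r₃ sin(θ₃−θ₄)].
Numerator sine = +0.99881; denominator sine = +0.93969.
Result = 0.0357·1.99·(+0.99881) / (0.0681·(+0.93969)) = +1.1087 rad/s; magnitude 1.1087 rad/s.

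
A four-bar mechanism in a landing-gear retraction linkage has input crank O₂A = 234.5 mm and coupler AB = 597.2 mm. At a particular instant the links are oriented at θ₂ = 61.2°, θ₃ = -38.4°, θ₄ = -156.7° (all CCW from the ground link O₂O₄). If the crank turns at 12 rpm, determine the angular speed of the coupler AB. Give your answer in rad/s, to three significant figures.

ω₂ = 1.257 rad/s (from 12 rpm).
Differentiating the loop-closure r₂e^{iθ₂}+r₃e^{iθ₃}=r₁+r₄e^{iθ₄} gives r₂ω₂e^{iθ₂}+r₃ω₃e^{iθ₃}=r₄ω₄e^{iθ₄}.
Eliminating the other unknown: ω₃ = r₂ω₂ sin(θ₄−θ₂) / [r₃ sin(θ₃−θ₄)].
Numerator sine = +0.61429; denominator sine = +0.88048.
Result = 0.2345·1.257·(+0.61429) / (0.5972·(+0.88048)) = +0.34426 rad/s; magnitude 0.34426 rad/s.

0.344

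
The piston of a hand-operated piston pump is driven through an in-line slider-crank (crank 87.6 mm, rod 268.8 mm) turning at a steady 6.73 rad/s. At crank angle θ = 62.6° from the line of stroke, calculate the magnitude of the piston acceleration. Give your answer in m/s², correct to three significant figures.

1.07

ω = 6.73 rad/s
x(θ) = r cosθ + √(L² − r² sin²θ); with ω constant, a = ω²·d²x/dθ².
d²x/dθ² = −r cosθ − r²(cos2θ)/√u − r⁴ sin²2θ/(4u^{3/2}),  u = L² − r² sin²θ = 0.0662049 m².
Substituting r = 0.0876 m, L = 0.2688 m, θ = 62.6°: d²x/dθ² = -0.023699 m.
a = ω²·d²x/dθ² = (6.73)²·(-0.023699) = -1.0734 m/s²;  |a| = 1.0734 m/s².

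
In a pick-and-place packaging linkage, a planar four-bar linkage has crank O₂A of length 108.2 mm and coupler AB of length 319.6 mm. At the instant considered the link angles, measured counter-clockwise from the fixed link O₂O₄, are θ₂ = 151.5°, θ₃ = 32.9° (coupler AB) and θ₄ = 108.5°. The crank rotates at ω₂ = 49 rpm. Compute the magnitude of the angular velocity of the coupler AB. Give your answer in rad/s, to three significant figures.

1.22

ω₂ = 5.131 rad/s (from 49 rpm).
Differentiating the loop-closure r₂e^{iθ₂}+r₃e^{iθ₃}=r₁+r₄e^{iθ₄} gives r₂ω₂e^{iθ₂}+r₃ω₃e^{iθ₃}=r₄ω₄e^{iθ₄}.
Eliminating the other unknown: ω₃ = r₂ω₂ sin(θ₄−θ₂) / [r₃ sin(θ₃−θ₄)].
Numerator sine = -0.68200; denominator sine = -0.96858.
Result = 0.1082·5.131·(-0.68200) / (0.3196·(-0.96858)) = +1.2232 rad/s; magnitude 1.2232 rad/s.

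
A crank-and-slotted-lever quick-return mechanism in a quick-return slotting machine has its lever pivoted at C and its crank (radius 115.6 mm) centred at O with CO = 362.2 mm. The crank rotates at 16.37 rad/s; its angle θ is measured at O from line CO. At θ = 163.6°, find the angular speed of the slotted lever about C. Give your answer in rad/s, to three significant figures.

ω = 16.37 rad/s
Crank pin A relative to C: A = (d + r cosθ, r sinθ); lever angle φ = atan2(r sinθ, d + r cosθ).
Differentiating tanφ: φ̇ = rω(d cosθ + r)/(d² + r² + 2dr cosθ).
d² + r² + 2dr cosθ = |CA|² = 0.0642186 m²;  d cosθ + r = -0.23186 m.
|ω_lever| = |0.1156·16.37·-0.23186| / 0.0642186 = 6.8325 rad/s.

6.83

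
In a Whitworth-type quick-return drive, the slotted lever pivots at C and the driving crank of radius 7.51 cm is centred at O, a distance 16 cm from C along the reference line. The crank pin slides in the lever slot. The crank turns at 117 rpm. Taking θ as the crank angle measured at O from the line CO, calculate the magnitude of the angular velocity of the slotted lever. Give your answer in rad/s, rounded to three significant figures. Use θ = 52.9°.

ω = 12.25 rad/s (from 117 rpm).
Crank pin A relative to C: A = (d + r cosθ, r sinθ); lever angle φ = atan2(r sinθ, d + r cosθ).
Differentiating tanφ: φ̇ = rω(d cosθ + r)/(d² + r² + 2dr cosθ).
d² + r² + 2dr cosθ = |CA|² = 0.0457363 m²;  d cosθ + r = +0.17161 m.
|ω_lever| = |0.0751·12.25·+0.17161| / 0.0457363 = 3.4526 rad/s.

3.45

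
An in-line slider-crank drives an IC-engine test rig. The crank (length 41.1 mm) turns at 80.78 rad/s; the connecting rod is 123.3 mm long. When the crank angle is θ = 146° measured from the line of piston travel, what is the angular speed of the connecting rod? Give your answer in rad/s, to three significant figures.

22.7

ω = 80.78 rad/s
The rod makes angle φ with the slider axis where L sinφ = r sinθ; differentiating, L cosφ·φ̇ = r ω cosθ.
L cosφ = √(L² − r² sin²θ) = 0.12114 m.
|ω_rod| = r ω |cosθ| / √(L² − r² sin²θ) = 0.0411·80.78·0.82904/0.12114 = 22.721 rad/s.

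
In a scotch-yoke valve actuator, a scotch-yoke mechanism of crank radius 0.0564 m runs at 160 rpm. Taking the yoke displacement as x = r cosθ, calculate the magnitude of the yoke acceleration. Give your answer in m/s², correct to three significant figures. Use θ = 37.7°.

ω = 16.76 rad/s (from 160 rpm).
x = r cosθ ⇒ ẍ = −rω² cosθ (ω constant).
|a| = rω²|cosθ| = 0.0564·(16.76)²·|cos 37.7°| = 12.528 m/s².

12.5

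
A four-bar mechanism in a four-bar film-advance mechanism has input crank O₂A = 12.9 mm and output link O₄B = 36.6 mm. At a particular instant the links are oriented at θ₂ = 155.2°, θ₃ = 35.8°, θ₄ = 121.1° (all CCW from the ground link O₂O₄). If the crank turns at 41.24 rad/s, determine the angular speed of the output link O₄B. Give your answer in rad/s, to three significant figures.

ω₂ = 41.24 rad/s
Differentiating the loop-closure r₂e^{iθ₂}+r₃e^{iθ₃}=r₁+r₄e^{iθ₄} gives r₂ω₂e^{iθ₂}+r₃ω₃e^{iθ₃}=r₄ω₄e^{iθ₄}.
Eliminating the other unknown: ω₄ = r₂ω₂ sin(θ₂−θ₃) / [r₄ sin(θ₄−θ₃)].
Numerator sine = +0.87121; denominator sine = +0.99664.
Result = 0.0129·41.24·(+0.87121) / (0.0366·(+0.99664)) = +12.706 rad/s; magnitude 12.706 rad/s.

12.7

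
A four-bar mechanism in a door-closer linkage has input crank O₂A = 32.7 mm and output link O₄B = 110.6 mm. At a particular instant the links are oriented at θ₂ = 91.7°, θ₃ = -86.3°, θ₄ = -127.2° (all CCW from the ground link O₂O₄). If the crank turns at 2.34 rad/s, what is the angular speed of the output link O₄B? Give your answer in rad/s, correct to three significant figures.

ω₂ = 2.34 rad/s
Differentiating the loop-closure r₂e^{iθ₂}+r₃e^{iθ₃}=r₁+r₄e^{iθ₄} gives r₂ω₂e^{iθ₂}+r₃ω₃e^{iθ₃}=r₄ω₄e^{iθ₄}.
Eliminating the other unknown: ω₄ = r₂ω₂ sin(θ₂−θ₃) / [r₄ sin(θ₄−θ₃)].
Numerator sine = +0.03490; denominator sine = -0.65474.
Result = 0.0327·2.34·(+0.03490) / (0.1106·(-0.65474)) = -0.036877 rad/s; magnitude 0.036877 rad/s.

0.0369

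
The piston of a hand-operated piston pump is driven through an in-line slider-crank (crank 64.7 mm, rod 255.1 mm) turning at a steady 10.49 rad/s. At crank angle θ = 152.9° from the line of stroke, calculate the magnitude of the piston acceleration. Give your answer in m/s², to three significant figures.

ω = 10.49 rad/s
x(θ) = r cosθ + √(L² − r² sin²θ); with ω constant, a = ω²·d²x/dθ².
d²x/dθ² = −r cosθ − r²(cos2θ)/√u − r⁴ sin²2θ/(4u^{3/2}),  u = L² − r² sin²θ = 0.0642073 m².
Substituting r = 0.0647 m, L = 0.2551 m, θ = 152.9°: d²x/dθ² = +0.047756 m.
a = ω²·d²x/dθ² = (10.49)²·(+0.047756) = +5.2551 m/s²;  |a| = 5.2551 m/s².

5.26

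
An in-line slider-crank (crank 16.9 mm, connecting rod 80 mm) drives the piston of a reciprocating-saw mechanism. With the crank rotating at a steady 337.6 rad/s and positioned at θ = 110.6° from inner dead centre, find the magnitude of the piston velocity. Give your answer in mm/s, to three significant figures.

4940

ω = 337.6 rad/s
For an in-line slider-crank, x = r cosθ + √(L² − r² sin²θ), so v = −rω sinθ·[1 + r cosθ/√(L² − r² sin²θ)].
With r = 0.0169 m, L = 0.08 m, θ = 110.6°: √(L² − r² sin²θ) = 0.07842 m.
v = −0.0169·337.6·0.93606·[1 + 0.0169·-0.35184/0.07842] = -4.9357 m/s.
|v| = 4.9357 m/s = 4935.7 mm/s.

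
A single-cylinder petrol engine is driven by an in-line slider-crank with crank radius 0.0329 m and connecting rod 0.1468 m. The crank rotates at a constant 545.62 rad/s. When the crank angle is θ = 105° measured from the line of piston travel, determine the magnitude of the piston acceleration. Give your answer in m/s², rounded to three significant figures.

4470

ω = 545.6 rad/s
x(θ) = r cosθ + √(L² − r² sin²θ); with ω constant, a = ω²·d²x/dθ².
d²x/dθ² = −r cosθ − r²(cos2θ)/√u − r⁴ sin²2θ/(4u^{3/2}),  u = L² − r² sin²θ = 0.0205403 m².
Substituting r = 0.0329 m, L = 0.1468 m, θ = 105°: d²x/dθ² = +0.015031 m.
a = ω²·d²x/dθ² = (545.6)²·(+0.015031) = +4474.7 m/s²;  |a| = 4474.7 m/s².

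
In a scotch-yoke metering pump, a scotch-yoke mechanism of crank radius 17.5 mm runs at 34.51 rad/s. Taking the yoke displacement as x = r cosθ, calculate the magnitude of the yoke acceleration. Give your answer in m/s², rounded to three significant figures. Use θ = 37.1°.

16.6

ω = 34.51 rad/s
x = r cosθ ⇒ ẍ = −rω² cosθ (ω constant).
|a| = rω²|cosθ| = 0.0175·(34.51)²·|cos 37.1°| = 16.623 m/s².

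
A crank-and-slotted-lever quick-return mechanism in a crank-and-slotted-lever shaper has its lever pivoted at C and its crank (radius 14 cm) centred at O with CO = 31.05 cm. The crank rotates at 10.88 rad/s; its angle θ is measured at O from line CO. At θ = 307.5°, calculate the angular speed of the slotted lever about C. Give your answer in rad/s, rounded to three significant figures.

2.97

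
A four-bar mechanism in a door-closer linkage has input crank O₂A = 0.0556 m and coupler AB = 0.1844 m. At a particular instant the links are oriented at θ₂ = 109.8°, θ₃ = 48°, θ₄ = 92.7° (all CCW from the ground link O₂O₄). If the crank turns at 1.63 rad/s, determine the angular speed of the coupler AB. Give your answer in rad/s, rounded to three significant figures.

ω₂ = 1.63 rad/s
Differentiating the loop-closure r₂e^{iθ₂}+r₃e^{iθ₃}=r₁+r₄e^{iθ₄} gives r₂ω₂e^{iθ₂}+r₃ω₃e^{iθ₃}=r₄ω₄e^{iθ₄}.
Eliminating the other unknown: ω₃ = r₂ω₂ sin(θ₄−θ₂) / [r₃ sin(θ₃−θ₄)].
Numerator sine = -0.29404; denominator sine = -0.70339.
Result = 0.0556·1.63·(-0.29404) / (0.1844·(-0.70339)) = +0.20545 rad/s; magnitude 0.20545 rad/s.

0.205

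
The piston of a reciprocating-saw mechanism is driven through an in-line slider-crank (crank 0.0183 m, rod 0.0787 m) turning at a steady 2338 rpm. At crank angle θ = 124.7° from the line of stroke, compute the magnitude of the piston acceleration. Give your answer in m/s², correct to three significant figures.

ω = 2π·2338/60 = 244.8 rad/s
x(θ) = r cosθ + √(L² − r² sin²θ); with ω constant, a = ω²·d²x/dθ².
d²x/dθ² = −r cosθ − r²(cos2θ)/√u − r⁴ sin²2θ/(4u^{3/2}),  u = L² − r² sin²θ = 0.00596733 m².
Substituting r = 0.0183 m, L = 0.0787 m, θ = 124.7°: d²x/dθ² = +0.01189 m.
a = ω²·d²x/dθ² = (244.8)²·(+0.01189) = +712.73 m/s²;  |a| = 712.73 m/s².

713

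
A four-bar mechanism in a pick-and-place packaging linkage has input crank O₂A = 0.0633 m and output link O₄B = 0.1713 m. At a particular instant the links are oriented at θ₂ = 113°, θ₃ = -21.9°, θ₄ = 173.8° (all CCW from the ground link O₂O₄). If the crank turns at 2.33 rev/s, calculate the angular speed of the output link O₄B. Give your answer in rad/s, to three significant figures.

ω₂ = 14.64 rad/s (from 2.33 rev/s).
Differentiating the loop-closure r₂e^{iθ₂}+r₃e^{iθ₃}=r₁+r₄e^{iθ₄} gives r₂ω₂e^{iθ₂}+r₃ω₃e^{iθ₃}=r₄ω₄e^{iθ₄}.
Eliminating the other unknown: ω₄ = r₂ω₂ sin(θ₂−θ₃) / [r₄ sin(θ₄−θ₃)].
Numerator sine = +0.70834; denominator sine = -0.27060.
Result = 0.0633·14.64·(+0.70834) / (0.1713·(-0.27060)) = -14.161 rad/s; magnitude 14.161 rad/s.

14.2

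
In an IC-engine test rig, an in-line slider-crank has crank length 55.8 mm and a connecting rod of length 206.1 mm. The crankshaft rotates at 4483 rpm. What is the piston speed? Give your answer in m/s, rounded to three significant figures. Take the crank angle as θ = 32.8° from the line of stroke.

ω = 2π·4483/60 = 469.5 rad/s
For an in-line slider-crank, x = r cosθ + √(L² − r² sin²θ), so v = −rω sinθ·[1 + r cosθ/√(L² − r² sin²θ)].
With r = 0.0558 m, L = 0.2061 m, θ = 32.8°: √(L² − r² sin²θ) = 0.20387 m.
v = −0.0558·469.5·0.54171·[1 + 0.0558·0.84057/0.20387] = -17.455 m/s.
|v| = 17.455 m/s.

17.5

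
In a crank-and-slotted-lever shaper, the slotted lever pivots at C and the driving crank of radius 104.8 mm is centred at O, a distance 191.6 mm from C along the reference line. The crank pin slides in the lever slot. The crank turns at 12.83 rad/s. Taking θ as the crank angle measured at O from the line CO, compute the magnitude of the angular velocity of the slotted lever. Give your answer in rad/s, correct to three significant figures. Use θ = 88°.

ω = 12.83 rad/s
Crank pin A relative to C: A = (d + r cosθ, r sinθ); lever angle φ = atan2(r sinθ, d + r cosθ).
Differentiating tanφ: φ̇ = rω(d cosθ + r)/(d² + r² + 2dr cosθ).
d² + r² + 2dr cosθ = |CA|² = 0.0490951 m²;  d cosθ + r = +0.11149 m.
|ω_lever| = |0.1048·12.83·+0.11149| / 0.0490951 = 3.0533 rad/s.

3.05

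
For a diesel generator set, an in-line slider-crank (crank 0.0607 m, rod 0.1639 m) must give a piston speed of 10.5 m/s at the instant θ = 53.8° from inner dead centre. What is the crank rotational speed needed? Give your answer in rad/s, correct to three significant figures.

For an in-line slider-crank, |v_piston| = rω|sinθ|·[1 + r cosθ/√(L² − r² sin²θ)].
With r = 0.0607 m, L = 0.1639 m, θ = 53.8°: the bracketed kinematic factor |dx/dθ| = 0.06021 m.
ω = v/|dx/dθ| = 10.5/0.06021 = 174.39 rad/s.

174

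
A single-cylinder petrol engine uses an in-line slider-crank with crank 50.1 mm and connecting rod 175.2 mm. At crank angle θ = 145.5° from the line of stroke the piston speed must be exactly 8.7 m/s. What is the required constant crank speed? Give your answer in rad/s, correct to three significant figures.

For an in-line slider-crank, |v_piston| = rω|sinθ|·[1 + r cosθ/√(L² − r² sin²θ)].
With r = 0.0501 m, L = 0.1752 m, θ = 145.5°: the bracketed kinematic factor |dx/dθ| = 0.0216 m.
ω = v/|dx/dθ| = 8.7/0.0216 = 402.78 rad/s.

403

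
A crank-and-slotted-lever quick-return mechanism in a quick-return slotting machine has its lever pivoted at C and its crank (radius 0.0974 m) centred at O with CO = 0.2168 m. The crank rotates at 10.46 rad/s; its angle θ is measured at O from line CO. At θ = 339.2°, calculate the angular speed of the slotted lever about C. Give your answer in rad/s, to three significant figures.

ω = 10.46 rad/s
Crank pin A relative to C: A = (d + r cosθ, r sinθ); lever angle φ = atan2(r sinθ, d + r cosθ).
Differentiating tanφ: φ̇ = rω(d cosθ + r)/(d² + r² + 2dr cosθ).
d² + r² + 2dr cosθ = |CA|² = 0.0959692 m²;  d cosθ + r = +0.30007 m.
|ω_lever| = |0.0974·10.46·+0.30007| / 0.0959692 = 3.1855 rad/s.

3.19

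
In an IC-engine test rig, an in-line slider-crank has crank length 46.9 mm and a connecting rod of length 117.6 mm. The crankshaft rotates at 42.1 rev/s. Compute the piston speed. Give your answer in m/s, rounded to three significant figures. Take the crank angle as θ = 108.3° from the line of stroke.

10.2

ω = 2π·42.1 = 264.5 rad/s
For an in-line slider-crank, x = r cosθ + √(L² − r² sin²θ), so v = −rω sinθ·[1 + r cosθ/√(L² − r² sin²θ)].
With r = 0.0469 m, L = 0.1176 m, θ = 108.3°: √(L² − r² sin²θ) = 0.10884 m.
v = −0.0469·264.5·0.94943·[1 + 0.0469·-0.31399/0.10884] = -10.185 m/s.
|v| = 10.185 m/s.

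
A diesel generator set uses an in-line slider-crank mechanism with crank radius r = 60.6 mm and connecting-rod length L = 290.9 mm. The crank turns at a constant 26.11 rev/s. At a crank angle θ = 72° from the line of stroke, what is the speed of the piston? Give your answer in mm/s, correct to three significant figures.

ω = 2π·26.1 = 164.1 rad/s
For an in-line slider-crank, x = r cosθ + √(L² − r² sin²θ), so v = −rω sinθ·[1 + r cosθ/√(L² − r² sin²θ)].
With r = 0.0606 m, L = 0.2909 m, θ = 72°: √(L² − r² sin²θ) = 0.28513 m.
v = −0.0606·164.1·0.95106·[1 + 0.0606·0.30902/0.28513] = -10.076 m/s.
|v| = 10.076 m/s = 10076 mm/s.

10100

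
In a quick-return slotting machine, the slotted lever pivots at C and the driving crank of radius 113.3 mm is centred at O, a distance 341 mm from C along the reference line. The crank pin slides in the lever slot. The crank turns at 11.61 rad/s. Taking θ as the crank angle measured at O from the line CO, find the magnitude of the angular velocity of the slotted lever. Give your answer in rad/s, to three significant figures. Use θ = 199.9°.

4.83

ω = 11.61 rad/s
Crank pin A relative to C: A = (d + r cosθ, r sinθ); lever angle φ = atan2(r sinθ, d + r cosθ).
Differentiating tanφ: φ̇ = rω(d cosθ + r)/(d² + r² + 2dr cosθ).
d² + r² + 2dr cosθ = |CA|² = 0.0564613 m²;  d cosθ + r = -0.20734 m.
|ω_lever| = |0.1133·11.61·-0.20734| / 0.0564613 = 4.8305 rad/s.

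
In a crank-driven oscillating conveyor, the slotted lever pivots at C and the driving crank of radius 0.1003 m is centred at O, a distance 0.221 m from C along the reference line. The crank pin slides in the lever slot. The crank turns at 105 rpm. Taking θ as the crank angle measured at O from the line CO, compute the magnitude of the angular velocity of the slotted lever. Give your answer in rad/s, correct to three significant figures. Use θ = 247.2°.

0.387

ω = 11 rad/s (from 105 rpm).
Crank pin A relative to C: A = (d + r cosθ, r sinθ); lever angle φ = atan2(r sinθ, d + r cosθ).
Differentiating tanφ: φ̇ = rω(d cosθ + r)/(d² + r² + 2dr cosθ).
d² + r² + 2dr cosθ = |CA|² = 0.0417215 m²;  d cosθ + r = +0.014659 m.
|ω_lever| = |0.1003·11·+0.014659| / 0.0417215 = 0.38749 rad/s.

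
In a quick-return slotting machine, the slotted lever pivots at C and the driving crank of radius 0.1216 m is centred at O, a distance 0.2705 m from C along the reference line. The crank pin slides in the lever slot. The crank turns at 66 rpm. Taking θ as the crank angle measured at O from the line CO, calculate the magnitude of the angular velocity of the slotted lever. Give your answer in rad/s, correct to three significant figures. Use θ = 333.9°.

2.08

ω = 6.912 rad/s (from 66 rpm).
Crank pin A relative to C: A = (d + r cosθ, r sinθ); lever angle φ = atan2(r sinθ, d + r cosθ).
Differentiating tanφ: φ̇ = rω(d cosθ + r)/(d² + r² + 2dr cosθ).
d² + r² + 2dr cosθ = |CA|² = 0.147034 m²;  d cosθ + r = +0.36452 m.
|ω_lever| = |0.1216·6.912·+0.36452| / 0.147034 = 2.0836 rad/s.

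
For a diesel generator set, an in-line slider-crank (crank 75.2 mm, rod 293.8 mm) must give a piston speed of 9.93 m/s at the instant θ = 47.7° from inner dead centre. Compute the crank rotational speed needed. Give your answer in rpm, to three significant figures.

For an in-line slider-crank, |v_piston| = rω|sinθ|·[1 + r cosθ/√(L² − r² sin²θ)].
With r = 0.0752 m, L = 0.2938 m, θ = 47.7°: the bracketed kinematic factor |dx/dθ| = 0.065378 m.
ω = v/|dx/dθ| = 9.93/0.065378 = 151.89 rad/s.
N = 60ω/(2π) = 1450.4 rpm.

1450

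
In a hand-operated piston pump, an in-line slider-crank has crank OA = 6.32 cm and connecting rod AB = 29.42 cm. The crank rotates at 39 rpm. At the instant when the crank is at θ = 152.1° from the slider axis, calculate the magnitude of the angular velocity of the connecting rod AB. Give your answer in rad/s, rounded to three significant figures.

ω = 4.084 rad/s (converted from 39 rpm).
The rod makes angle φ with the slider axis where L sinφ = r sinθ; differentiating, L cosφ·φ̇ = r ω cosθ.
L cosφ = √(L² − r² sin²θ) = 0.29271 m.
|ω_rod| = r ω |cosθ| / √(L² − r² sin²θ) = 0.0632·4.084·0.88377/0.29271 = 0.77931 rad/s.

0.779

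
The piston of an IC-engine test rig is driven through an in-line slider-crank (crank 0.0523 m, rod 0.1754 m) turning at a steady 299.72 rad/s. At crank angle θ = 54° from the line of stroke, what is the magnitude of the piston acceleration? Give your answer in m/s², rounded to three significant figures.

2350

ω = 299.7 rad/s
x(θ) = r cosθ + √(L² − r² sin²θ); with ω constant, a = ω²·d²x/dθ².
d²x/dθ² = −r cosθ − r²(cos2θ)/√u − r⁴ sin²2θ/(4u^{3/2}),  u = L² − r² sin²θ = 0.0289749 m².
Substituting r = 0.0523 m, L = 0.1754 m, θ = 54°: d²x/dθ² = -0.026119 m.
a = ω²·d²x/dθ² = (299.7)²·(-0.026119) = -2346.3 m/s²;  |a| = 2346.3 m/s².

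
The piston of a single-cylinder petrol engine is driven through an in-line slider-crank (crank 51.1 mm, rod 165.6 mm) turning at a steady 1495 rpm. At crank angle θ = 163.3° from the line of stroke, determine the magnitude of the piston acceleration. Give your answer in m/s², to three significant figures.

873

ω = 2π·1495/60 = 156.6 rad/s
x(θ) = r cosθ + √(L² − r² sin²θ); with ω constant, a = ω²·d²x/dθ².
d²x/dθ² = −r cosθ − r²(cos2θ)/√u − r⁴ sin²2θ/(4u^{3/2}),  u = L² − r² sin²θ = 0.0272077 m².
Substituting r = 0.0511 m, L = 0.1656 m, θ = 163.3°: d²x/dθ² = +0.035614 m.
a = ω²·d²x/dθ² = (156.6)²·(+0.035614) = +872.88 m/s²;  |a| = 872.88 m/s².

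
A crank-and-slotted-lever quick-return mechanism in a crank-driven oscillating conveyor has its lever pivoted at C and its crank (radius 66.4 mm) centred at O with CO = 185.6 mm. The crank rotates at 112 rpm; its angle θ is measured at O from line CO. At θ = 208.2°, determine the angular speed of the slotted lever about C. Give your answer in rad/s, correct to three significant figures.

4.42

ω = 11.73 rad/s (from 112 rpm).
Crank pin A relative to C: A = (d + r cosθ, r sinθ); lever angle φ = atan2(r sinθ, d + r cosθ).
Differentiating tanφ: φ̇ = rω(d cosθ + r)/(d² + r² + 2dr cosθ).
d² + r² + 2dr cosθ = |CA|² = 0.0171342 m²;  d cosθ + r = -0.09717 m.
|ω_lever| = |0.0664·11.73·-0.09717| / 0.0171342 = 4.4165 rad/s.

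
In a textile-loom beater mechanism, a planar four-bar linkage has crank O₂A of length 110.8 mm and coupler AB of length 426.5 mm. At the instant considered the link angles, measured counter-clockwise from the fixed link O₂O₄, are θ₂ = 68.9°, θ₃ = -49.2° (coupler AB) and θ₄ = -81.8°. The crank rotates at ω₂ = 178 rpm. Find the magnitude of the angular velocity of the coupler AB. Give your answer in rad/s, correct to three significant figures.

4.40

ω₂ = 18.64 rad/s (from 178 rpm).
Differentiating the loop-closure r₂e^{iθ₂}+r₃e^{iθ₃}=r₁+r₄e^{iθ₄} gives r₂ω₂e^{iθ₂}+r₃ω₃e^{iθ₃}=r₄ω₄e^{iθ₄}.
Eliminating the other unknown: ω₃ = r₂ω₂ sin(θ₄−θ₂) / [r₃ sin(θ₃−θ₄)].
Numerator sine = -0.48938; denominator sine = +0.53877.
Result = 0.1108·18.64·(-0.48938) / (0.4265·(+0.53877)) = -4.3986 rad/s; magnitude 4.3986 rad/s.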